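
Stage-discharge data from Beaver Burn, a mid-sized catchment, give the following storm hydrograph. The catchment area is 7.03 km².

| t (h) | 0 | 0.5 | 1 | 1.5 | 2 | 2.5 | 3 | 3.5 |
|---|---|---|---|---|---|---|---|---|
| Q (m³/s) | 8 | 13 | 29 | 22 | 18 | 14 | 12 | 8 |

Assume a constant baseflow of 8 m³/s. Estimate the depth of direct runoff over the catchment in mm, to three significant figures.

d ≈ 15.4 mm

Direct runoff: 0.0, 5.0, 21.0, 14.0, 10.0, 6.0, 4.0, 0.0 m³/s; ΣQ_DR = 60.00 m³/s.
V = ΣQ_DR · Δt = 60.00 × 1800 s = 1.080 × 10^5 m³.
Over A = 7.03 km², depth = V / A = 15.4 mm.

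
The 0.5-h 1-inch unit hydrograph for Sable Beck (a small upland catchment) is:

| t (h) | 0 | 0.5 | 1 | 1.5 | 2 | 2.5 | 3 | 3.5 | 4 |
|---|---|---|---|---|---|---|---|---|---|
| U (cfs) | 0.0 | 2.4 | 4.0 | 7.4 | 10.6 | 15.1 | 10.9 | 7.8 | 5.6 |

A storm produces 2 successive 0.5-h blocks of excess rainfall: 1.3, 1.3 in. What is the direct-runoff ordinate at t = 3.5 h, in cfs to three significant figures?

Q ≈ 24.3 cfs

By discrete convolution, Q_j = Σ (P_i / 1 in) · U_{j−i}.
At t = 3.5 h (j=7): Q = (1.3/1)·7.8 + (1.3/1)·10.9 = 24.3 cfs.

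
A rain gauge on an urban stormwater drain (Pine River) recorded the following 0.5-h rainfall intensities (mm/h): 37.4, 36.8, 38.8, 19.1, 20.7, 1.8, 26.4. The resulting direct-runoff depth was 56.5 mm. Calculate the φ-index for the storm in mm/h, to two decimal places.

φ ≈ 11.03 mm/h

Only the 6 blocks with intensity above φ contribute runoff: 37.4, 36.8, 38.8, 19.1, 20.7, 26.4 mm/h.
Σ(I−φ)·Δt = d  ⇒  (37.4+36.8+38.8+19.1+20.7+26.4 − 6φ)·0.5 = 56.5
φ = (179.2 − 56.5/0.5) / 6 = 11.03 mm/h.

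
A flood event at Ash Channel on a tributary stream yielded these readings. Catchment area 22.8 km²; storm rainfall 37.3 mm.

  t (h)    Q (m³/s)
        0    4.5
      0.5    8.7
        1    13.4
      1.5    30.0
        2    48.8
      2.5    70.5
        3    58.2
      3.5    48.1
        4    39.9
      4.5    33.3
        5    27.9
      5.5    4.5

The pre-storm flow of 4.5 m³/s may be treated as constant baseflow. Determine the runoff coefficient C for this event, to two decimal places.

C ≈ 0.71

ΣQ_DR = 333.8 m³/s; V = ΣQ_DR·Δt = 6.008 × 10^5 m³.
Runoff depth d = V / A = 26.35 mm.
C = d / P = 26.35 / 37.3 = 0.71.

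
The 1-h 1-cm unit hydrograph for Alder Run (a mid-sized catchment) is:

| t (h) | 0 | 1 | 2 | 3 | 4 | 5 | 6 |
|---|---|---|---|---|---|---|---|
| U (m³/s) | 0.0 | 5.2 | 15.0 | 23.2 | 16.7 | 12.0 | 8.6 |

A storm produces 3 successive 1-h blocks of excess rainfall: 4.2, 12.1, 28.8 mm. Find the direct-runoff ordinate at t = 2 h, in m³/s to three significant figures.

Q ≈ 12.6 m³/s

By discrete convolution, Q_j = Σ (P_i / 10 mm) · U_{j−i}.
At t = 2 h (j=2): Q = (4.2/10)·15.0 + (12.1/10)·5.2 + (28.8/10)·0.0 = 12.6 m³/s.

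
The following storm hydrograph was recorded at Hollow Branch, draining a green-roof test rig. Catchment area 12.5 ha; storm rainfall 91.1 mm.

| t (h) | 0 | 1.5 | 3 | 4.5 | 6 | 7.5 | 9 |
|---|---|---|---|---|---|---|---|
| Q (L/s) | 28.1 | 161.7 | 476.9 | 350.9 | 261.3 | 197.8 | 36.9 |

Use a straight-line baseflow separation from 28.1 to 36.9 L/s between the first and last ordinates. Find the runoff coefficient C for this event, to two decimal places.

C ≈ 0.61

ΣQ_DR = 1286 L/s; V = ΣQ_DR·Δt = 6.945 × 10^6 L.
Runoff depth d = V / A = 55.56 mm.
C = d / P = 55.56 / 91.1 = 0.61.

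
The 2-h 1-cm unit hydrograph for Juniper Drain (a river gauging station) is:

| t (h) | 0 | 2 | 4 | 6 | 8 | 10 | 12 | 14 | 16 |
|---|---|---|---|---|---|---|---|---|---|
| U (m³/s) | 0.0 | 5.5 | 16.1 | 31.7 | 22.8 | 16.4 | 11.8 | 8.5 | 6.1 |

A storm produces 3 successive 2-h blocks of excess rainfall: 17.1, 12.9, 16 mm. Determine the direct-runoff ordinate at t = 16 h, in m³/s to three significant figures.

Q ≈ 40.3 m³/s

By discrete convolution, Q_j = Σ (P_i / 10 mm) · U_{j−i}.
At t = 16 h (j=8): Q = (17.1/10)·6.1 + (12.9/10)·8.5 + (16/10)·11.8 = 40.3 m³/s.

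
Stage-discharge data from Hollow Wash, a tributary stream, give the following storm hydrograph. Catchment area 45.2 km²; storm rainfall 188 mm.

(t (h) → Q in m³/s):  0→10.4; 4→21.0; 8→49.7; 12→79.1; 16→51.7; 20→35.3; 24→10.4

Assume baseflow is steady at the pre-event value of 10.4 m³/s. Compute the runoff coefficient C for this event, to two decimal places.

ΣQ_DR = 184.8 m³/s; V = ΣQ_DR·Δt = 2.661 × 10^6 m³.
Runoff depth d = V / A = 58.87 mm.
C = d / P = 58.87 / 188 = 0.31.

C ≈ 0.31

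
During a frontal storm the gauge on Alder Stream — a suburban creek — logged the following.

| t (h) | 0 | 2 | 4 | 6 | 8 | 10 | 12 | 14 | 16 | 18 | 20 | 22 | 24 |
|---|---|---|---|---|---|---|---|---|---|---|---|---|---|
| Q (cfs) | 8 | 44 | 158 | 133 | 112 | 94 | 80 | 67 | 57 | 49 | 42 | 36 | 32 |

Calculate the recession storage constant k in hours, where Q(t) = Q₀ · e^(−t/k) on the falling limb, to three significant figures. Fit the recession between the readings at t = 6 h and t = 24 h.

On the falling limb, Q drops from 133 to 32 cfs between t = 6 h and t = 24 h (Δt = 18 h).
k = −Δt / ln(Q₂/Q₁) = −18 / ln(32/133) = 12.6 h.

k ≈ 12.6 h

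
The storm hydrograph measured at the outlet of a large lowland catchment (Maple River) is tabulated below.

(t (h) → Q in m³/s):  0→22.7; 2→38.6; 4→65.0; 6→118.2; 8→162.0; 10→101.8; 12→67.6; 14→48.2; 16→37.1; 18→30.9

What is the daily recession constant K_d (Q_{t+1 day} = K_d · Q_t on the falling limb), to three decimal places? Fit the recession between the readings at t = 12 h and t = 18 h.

K_d ≈ 0.044

Between t = 12 h and t = 18 h the flow falls from 67.6 to 30.9 m³/s over 3×2 h = 6 h.
Per-interval ratio K = (30.9/67.6)^(1/3) = 0.7703; K_d = K^(24/2) = 0.044.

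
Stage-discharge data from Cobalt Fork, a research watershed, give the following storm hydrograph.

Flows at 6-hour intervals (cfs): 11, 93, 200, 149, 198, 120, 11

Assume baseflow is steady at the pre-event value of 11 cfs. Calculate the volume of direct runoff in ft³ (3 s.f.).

Direct-runoff ordinates (Q − Q_b): 0.0, 82.0, 189.0, 138.0, 187.0, 109.0, 0.0 cfs.
ΣQ_DR = 705.0 cfs.
With Δt = 6 h = 21600 s, V = ΣQ_DR · Δt = 705.0 × 21600 = 1.52 × 10^7 ft³.

V ≈ 1.52 × 10^7 ft³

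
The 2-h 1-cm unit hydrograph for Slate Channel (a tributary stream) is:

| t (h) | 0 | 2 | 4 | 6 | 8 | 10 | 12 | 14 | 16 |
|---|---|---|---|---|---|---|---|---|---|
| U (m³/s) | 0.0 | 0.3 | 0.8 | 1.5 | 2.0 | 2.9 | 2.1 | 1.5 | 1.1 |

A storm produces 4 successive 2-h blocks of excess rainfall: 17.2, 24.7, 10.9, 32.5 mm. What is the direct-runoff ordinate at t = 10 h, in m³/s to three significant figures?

Q ≈ 14.2 m³/s

By discrete convolution, Q_j = Σ (P_i / 10 mm) · U_{j−i}.
At t = 10 h (j=5): Q = (17.2/10)·2.9 + (24.7/10)·2.0 + (10.9/10)·1.5 + (32.5/10)·0.8 = 14.2 m³/s.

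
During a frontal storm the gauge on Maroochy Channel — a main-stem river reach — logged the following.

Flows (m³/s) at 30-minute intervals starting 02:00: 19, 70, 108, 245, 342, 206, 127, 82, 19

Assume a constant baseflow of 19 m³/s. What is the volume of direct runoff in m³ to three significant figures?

V ≈ 1.88 × 10^6 m³

Direct-runoff ordinates (Q − Q_b): 0.0, 51.0, 89.0, 226.0, 323.0, 187.0, 108.0, 63.0, 0.0 m³/s.
ΣQ_DR = 1047 m³/s.
With Δt = 0.5 h = 1800 s, V = ΣQ_DR · Δt = 1047 × 1800 = 1.88 × 10^6 m³.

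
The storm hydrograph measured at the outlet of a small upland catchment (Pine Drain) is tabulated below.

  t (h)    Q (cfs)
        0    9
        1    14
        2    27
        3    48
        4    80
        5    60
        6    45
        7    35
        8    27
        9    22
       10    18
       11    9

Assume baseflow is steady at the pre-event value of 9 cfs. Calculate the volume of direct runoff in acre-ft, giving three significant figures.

V ≈ 23.6 acre-ft

Direct-runoff ordinates (Q − Q_b): 0.0, 5.0, 18.0, 39.0, 71.0, 51.0, 36.0, 26.0, 18.0, 13.0, 9.0, 0.0 cfs.
ΣQ_DR = 286.0 cfs.
With Δt = 1 h = 3600 s, V = ΣQ_DR · Δt = 286.0 × 3600 = 1.03 × 10^6 ft³ = 23.6 acre-ft.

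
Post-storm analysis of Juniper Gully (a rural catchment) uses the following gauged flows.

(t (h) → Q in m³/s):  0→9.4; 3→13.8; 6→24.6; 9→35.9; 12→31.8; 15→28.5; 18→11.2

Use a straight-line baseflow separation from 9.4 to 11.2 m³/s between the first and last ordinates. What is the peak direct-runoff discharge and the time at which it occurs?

Subtracting baseflow gives direct-runoff ordinates: 0.00, 4.10, 14.60, 25.60, 21.20, 17.60, 0.00 m³/s.
The maximum is 25.60 m³/s, occurring at the reading for t = 9 h.

Q_p = 25.60 m³/s at t = 9 h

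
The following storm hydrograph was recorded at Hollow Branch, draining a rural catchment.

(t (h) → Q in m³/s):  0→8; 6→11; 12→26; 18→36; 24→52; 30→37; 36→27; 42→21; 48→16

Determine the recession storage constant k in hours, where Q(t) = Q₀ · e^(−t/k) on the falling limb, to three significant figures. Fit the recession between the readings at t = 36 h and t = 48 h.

On the falling limb, Q drops from 27 to 16 m³/s between t = 36 h and t = 48 h (Δt = 12 h).
k = −Δt / ln(Q₂/Q₁) = −12 / ln(16/27) = 22.9 h.

k ≈ 22.9 h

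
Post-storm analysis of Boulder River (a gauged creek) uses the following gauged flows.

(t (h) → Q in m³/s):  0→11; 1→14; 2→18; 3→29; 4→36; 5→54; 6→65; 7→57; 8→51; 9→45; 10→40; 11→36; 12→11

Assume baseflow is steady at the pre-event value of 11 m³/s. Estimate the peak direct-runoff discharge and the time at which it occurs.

Q_p = 54.0 m³/s at t = 6 h

Subtracting baseflow gives direct-runoff ordinates: 0.0, 3.0, 7.0, 18.0, 25.0, 43.0, 54.0, 46.0, 40.0, 34.0, 29.0, 25.0, 0.0 m³/s.
The maximum is 54.0 m³/s, occurring at the reading for t = 6 h.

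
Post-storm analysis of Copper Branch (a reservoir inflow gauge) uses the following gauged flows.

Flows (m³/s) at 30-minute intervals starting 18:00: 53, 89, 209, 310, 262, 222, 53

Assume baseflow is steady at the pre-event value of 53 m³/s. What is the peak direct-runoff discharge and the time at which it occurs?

Q_p = 257.0 m³/s at t = 19:30

Subtracting baseflow gives direct-runoff ordinates: 0.0, 36.0, 156.0, 257.0, 209.0, 169.0, 0.0 m³/s.
The maximum is 257.0 m³/s, occurring at the reading for t = 19:30.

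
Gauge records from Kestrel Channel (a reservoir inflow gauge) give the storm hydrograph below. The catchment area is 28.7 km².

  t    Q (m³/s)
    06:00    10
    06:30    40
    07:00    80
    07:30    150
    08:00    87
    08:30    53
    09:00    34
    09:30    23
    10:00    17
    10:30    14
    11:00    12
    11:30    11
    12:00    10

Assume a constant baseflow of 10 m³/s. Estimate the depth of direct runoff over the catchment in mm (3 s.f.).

Direct runoff: 0.0, 30.0, 70.0, 140.0, 77.0, 43.0, 24.0, 13.0, 7.0, 4.0, 2.0, 1.0, 0.0 m³/s; ΣQ_DR = 411.0 m³/s.
V = ΣQ_DR · Δt = 411.0 × 1800 s = 7.398 × 10^5 m³.
Over A = 28.7 km², depth = V / A = 25.8 mm.

d ≈ 25.8 mm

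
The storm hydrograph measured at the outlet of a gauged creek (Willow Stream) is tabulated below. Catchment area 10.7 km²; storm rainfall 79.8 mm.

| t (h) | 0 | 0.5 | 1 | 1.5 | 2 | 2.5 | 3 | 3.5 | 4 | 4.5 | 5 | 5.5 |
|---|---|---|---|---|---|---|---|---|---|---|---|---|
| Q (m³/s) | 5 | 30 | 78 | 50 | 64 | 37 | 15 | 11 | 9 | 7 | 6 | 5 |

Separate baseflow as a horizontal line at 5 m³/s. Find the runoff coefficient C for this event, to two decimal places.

ΣQ_DR = 257.0 m³/s; V = ΣQ_DR·Δt = 4.626 × 10^5 m³.
Runoff depth d = V / A = 43.23 mm.
C = d / P = 43.23 / 79.8 = 0.54.

C ≈ 0.54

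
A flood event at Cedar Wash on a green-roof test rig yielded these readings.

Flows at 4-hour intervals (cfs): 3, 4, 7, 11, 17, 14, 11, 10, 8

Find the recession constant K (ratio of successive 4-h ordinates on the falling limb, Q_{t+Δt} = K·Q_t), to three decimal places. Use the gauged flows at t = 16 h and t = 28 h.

Using the recession-limb readings at t = 16 h and t = 28 h: Q falls from 17 to 10 cfs over 3 intervals.
K = (Q₂/Q₁)^(1/3) = (10/17)^(1/3) = 0.838.

K ≈ 0.838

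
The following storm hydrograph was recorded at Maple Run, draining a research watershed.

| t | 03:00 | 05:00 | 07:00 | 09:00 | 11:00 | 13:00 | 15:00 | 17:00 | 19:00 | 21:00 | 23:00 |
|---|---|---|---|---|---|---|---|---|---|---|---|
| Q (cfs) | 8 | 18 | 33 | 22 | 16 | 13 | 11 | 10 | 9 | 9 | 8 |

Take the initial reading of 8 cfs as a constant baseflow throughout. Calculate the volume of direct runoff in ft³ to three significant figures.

Direct-runoff ordinates (Q − Q_b): 0.0, 10.0, 25.0, 14.0, 8.0, 5.0, 3.0, 2.0, 1.0, 1.0, 0.0 cfs.
ΣQ_DR = 69.00 cfs.
With Δt = 2 h = 7200 s, V = ΣQ_DR · Δt = 69.00 × 7200 = 4.97 × 10^5 ft³.

V ≈ 4.97 × 10^5 ft³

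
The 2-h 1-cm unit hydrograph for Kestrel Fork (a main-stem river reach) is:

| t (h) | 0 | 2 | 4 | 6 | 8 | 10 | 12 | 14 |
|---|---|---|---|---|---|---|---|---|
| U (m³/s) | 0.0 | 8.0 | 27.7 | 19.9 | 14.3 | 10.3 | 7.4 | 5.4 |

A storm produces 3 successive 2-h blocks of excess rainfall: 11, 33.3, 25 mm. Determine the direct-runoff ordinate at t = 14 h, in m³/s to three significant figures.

Q ≈ 56.3 m³/s

By discrete convolution, Q_j = Σ (P_i / 10 mm) · U_{j−i}.
At t = 14 h (j=7): Q = (11/10)·5.4 + (33.3/10)·7.4 + (25/10)·10.3 = 56.3 m³/s.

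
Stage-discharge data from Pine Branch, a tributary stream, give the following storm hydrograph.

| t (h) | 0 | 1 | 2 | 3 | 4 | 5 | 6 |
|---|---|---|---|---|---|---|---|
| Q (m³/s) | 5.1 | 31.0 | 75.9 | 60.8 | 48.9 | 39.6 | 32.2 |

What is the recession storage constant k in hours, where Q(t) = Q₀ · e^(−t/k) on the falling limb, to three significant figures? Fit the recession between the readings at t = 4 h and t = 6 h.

k ≈ 4.79 h

On the falling limb, Q drops from 48.9 to 32.2 m³/s between t = 4 h and t = 6 h (Δt = 2 h).
k = −Δt / ln(Q₂/Q₁) = −2 / ln(32.2/48.9) = 4.79 h.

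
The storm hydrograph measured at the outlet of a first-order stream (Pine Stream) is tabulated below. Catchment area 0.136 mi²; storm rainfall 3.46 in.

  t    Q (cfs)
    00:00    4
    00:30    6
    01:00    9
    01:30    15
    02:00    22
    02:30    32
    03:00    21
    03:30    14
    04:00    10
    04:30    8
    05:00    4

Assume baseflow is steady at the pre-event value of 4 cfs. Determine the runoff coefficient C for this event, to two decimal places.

C ≈ 0.17

ΣQ_DR = 101.0 cfs; V = ΣQ_DR·Δt = 1.818 × 10^5 ft³.
Runoff depth d = V / A = 0.5754 in.
C = d / P = 0.5754 / 3.46 = 0.17.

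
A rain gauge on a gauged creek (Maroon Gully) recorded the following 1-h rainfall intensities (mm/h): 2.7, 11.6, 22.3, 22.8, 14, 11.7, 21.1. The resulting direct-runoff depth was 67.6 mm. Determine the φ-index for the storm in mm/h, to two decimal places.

Only the 6 blocks with intensity above φ contribute runoff: 11.6, 22.3, 22.8, 14, 11.7, 21.1 mm/h.
Σ(I−φ)·Δt = d  ⇒  (11.6+22.3+22.8+14+11.7+21.1 − 6φ)·1 = 67.6
φ = (103.5 − 67.6/1) / 6 = 5.98 mm/h.

φ ≈ 5.98 mm/h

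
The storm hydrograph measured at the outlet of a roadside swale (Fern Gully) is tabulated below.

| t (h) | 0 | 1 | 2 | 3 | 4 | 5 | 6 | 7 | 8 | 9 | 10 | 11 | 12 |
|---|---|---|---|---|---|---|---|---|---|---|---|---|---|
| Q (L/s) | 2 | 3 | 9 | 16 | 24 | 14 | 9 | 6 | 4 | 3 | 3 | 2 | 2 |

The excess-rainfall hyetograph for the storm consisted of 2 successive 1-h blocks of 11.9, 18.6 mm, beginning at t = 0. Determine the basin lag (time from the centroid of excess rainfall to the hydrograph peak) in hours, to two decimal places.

t_L ≈ 2.89 h

Centroid of excess rainfall: t_c = Σ P_i·t̄_i / ΣP_i = 1.1098 h (block centres at 0.5, 1.5 h).
Hydrograph peak occurs at t = 4 h, so basin lag t_L = 4 − 1.1098 = 2.89 h.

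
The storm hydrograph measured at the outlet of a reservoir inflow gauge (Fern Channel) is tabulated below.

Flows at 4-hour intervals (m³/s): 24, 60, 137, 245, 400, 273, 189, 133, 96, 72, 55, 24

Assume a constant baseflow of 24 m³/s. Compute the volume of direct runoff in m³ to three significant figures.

V ≈ 2.04 × 10^7 m³

Direct-runoff ordinates (Q − Q_b): 0.0, 36.0, 113.0, 221.0, 376.0, 249.0, 165.0, 109.0, 72.0, 48.0, 31.0, 0.0 m³/s.
ΣQ_DR = 1420 m³/s.
With Δt = 4 h = 14400 s, V = ΣQ_DR · Δt = 1420 × 14400 = 2.04 × 10^7 m³.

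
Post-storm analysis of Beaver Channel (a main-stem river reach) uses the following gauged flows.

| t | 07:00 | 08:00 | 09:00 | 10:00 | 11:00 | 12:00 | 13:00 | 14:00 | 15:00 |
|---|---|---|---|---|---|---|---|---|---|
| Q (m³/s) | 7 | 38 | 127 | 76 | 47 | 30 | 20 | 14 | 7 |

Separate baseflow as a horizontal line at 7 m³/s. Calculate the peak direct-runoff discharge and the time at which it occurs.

Subtracting baseflow gives direct-runoff ordinates: 0.0, 31.0, 120.0, 69.0, 40.0, 23.0, 13.0, 7.0, 0.0 m³/s.
The maximum is 120.0 m³/s, occurring at the reading for t = 09:00.

Q_p = 120.0 m³/s at t = 09:00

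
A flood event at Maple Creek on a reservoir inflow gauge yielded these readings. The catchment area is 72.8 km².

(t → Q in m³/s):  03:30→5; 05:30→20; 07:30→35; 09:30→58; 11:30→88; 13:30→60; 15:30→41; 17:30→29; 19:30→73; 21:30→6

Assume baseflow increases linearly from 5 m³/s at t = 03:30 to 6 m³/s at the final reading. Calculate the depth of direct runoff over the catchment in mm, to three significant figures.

d ≈ 35.6 mm

Direct runoff: 0.00, 14.89, 29.78, 52.67, 82.56, 54.44, 35.33, 23.22, 67.11, 0.00 m³/s; ΣQ_DR = 360.0 m³/s.
V = ΣQ_DR · Δt = 360.0 × 7200 s = 2.592 × 10^6 m³.
Over A = 72.8 km², depth = V / A = 35.6 mm.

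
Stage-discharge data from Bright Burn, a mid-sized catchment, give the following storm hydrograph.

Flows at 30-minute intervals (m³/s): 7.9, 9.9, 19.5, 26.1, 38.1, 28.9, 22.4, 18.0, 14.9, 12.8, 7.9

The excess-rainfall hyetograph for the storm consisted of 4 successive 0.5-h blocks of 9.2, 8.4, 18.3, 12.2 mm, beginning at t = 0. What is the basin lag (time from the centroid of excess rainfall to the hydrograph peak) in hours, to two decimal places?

Centroid of excess rainfall: t_c = Σ P_i·t̄_i / ΣP_i = 1.0982 h (block centres at 0.25, 0.75, 1.25, 1.75 h).
Hydrograph peak occurs at t = 2 h, so basin lag t_L = 2 − 1.0982 = 0.90 h.

t_L ≈ 0.90 h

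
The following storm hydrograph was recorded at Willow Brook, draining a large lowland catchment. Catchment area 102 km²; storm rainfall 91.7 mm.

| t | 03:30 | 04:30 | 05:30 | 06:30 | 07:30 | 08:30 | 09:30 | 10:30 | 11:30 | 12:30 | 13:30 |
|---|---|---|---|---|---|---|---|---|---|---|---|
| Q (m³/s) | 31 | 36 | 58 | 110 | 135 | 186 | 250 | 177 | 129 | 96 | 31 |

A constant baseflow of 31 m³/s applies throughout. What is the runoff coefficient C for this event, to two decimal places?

ΣQ_DR = 898.0 m³/s; V = ΣQ_DR·Δt = 3.233 × 10^6 m³.
Runoff depth d = V / A = 31.69 mm.
C = d / P = 31.69 / 91.7 = 0.35.

C ≈ 0.35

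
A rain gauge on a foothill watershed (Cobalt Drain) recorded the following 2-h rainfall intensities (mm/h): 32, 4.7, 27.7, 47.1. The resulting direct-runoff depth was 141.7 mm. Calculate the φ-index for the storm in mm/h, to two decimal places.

φ ≈ 11.98 mm/h

Only the 3 blocks with intensity above φ contribute runoff: 32, 27.7, 47.1 mm/h.
Σ(I−φ)·Δt = d  ⇒  (32+27.7+47.1 − 3φ)·2 = 141.7
φ = (106.8 − 141.7/2) / 3 = 11.98 mm/h.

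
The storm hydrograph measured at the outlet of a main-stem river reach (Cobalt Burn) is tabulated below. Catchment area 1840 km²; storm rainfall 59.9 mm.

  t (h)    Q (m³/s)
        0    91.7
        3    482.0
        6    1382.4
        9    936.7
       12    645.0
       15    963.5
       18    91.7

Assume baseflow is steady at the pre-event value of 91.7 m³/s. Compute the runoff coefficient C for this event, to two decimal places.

ΣQ_DR = 3951 m³/s; V = ΣQ_DR·Δt = 4.267 × 10^7 m³.
Runoff depth d = V / A = 23.19 mm.
C = d / P = 23.19 / 59.9 = 0.39.

C ≈ 0.39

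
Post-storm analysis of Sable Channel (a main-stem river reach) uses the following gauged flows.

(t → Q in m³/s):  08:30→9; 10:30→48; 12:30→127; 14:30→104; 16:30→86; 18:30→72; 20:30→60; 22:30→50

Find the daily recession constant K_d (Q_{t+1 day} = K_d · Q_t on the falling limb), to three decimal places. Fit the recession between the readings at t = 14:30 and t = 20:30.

K_d ≈ 0.111

Between t = 14:30 and t = 20:30 the flow falls from 104 to 60 m³/s over 3×2 h = 6 h.
Per-interval ratio K = (60/104)^(1/3) = 0.8325; K_d = K^(24/2) = 0.111.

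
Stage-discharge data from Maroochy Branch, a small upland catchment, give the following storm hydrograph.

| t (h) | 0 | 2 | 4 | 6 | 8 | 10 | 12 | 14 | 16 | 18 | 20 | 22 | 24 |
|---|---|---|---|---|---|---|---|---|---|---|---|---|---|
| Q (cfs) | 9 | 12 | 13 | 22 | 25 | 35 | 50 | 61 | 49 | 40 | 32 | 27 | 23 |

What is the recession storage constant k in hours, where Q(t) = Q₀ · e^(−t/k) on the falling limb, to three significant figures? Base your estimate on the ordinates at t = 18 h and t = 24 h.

On the falling limb, Q drops from 40 to 23 cfs between t = 18 h and t = 24 h (Δt = 6 h).
k = −Δt / ln(Q₂/Q₁) = −6 / ln(23/40) = 10.8 h.

k ≈ 10.8 h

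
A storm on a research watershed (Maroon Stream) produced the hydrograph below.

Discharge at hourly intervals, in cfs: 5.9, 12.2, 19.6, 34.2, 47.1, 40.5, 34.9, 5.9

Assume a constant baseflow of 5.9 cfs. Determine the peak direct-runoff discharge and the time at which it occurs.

Q_p = 41.2 cfs at t = 4 h

Subtracting baseflow gives direct-runoff ordinates: 0.0, 6.3, 13.7, 28.3, 41.2, 34.6, 29.0, 0.0 cfs.
The maximum is 41.2 cfs, occurring at the reading for t = 4 h.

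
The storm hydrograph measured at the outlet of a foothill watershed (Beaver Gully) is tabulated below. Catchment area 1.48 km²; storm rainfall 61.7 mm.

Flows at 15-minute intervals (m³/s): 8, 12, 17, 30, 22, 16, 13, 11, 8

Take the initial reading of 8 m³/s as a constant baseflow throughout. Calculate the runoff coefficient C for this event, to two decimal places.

ΣQ_DR = 65.00 m³/s; V = ΣQ_DR·Δt = 58500 m³.
Runoff depth d = V / A = 39.53 mm.
C = d / P = 39.53 / 61.7 = 0.64.

C ≈ 0.64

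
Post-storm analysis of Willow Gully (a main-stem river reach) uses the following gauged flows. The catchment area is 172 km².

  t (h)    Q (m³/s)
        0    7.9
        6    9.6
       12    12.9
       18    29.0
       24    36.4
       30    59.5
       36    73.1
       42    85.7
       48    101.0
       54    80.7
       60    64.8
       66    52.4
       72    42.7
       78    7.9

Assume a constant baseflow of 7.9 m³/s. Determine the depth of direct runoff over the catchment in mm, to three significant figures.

d ≈ 69.4 mm

Direct runoff: 0.0, 1.7, 5.0, 21.1, 28.5, 51.6, 65.2, 77.8, 93.1, 72.8, 56.9, 44.5, 34.8, 0.0 m³/s; ΣQ_DR = 553.0 m³/s.
V = ΣQ_DR · Δt = 553.0 × 21600 s = 1.194 × 10^7 m³.
Over A = 172 km², depth = V / A = 69.4 mm.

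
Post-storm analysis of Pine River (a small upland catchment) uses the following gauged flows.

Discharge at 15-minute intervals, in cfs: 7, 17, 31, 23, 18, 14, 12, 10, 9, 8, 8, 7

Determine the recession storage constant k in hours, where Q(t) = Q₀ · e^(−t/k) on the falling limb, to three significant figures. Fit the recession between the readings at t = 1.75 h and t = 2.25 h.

On the falling limb, Q drops from 10 to 8 cfs between t = 1.75 h and t = 2.25 h (Δt = 0.5 h).
k = −Δt / ln(Q₂/Q₁) = −0.5 / ln(8/10) = 2.24 h.

k ≈ 2.24 h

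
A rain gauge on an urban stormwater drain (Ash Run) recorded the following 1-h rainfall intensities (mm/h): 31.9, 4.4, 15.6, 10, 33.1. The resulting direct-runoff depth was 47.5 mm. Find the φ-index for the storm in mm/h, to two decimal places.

Only the 3 blocks with intensity above φ contribute runoff: 31.9, 15.6, 33.1 mm/h.
Σ(I−φ)·Δt = d  ⇒  (31.9+15.6+33.1 − 3φ)·1 = 47.5
φ = (80.60 − 47.5/1) / 3 = 11.03 mm/h.

φ ≈ 11.03 mm/h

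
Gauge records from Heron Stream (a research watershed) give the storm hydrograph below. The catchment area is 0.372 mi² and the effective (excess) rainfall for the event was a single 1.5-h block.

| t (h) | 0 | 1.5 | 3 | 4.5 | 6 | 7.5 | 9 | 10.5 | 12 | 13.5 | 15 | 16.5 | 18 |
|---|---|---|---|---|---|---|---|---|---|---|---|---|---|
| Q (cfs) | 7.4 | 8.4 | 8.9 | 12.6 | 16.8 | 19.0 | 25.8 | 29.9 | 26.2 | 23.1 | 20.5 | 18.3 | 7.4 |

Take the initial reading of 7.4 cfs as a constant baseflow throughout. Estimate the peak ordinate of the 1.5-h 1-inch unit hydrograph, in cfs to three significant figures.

Direct runoff: 0.0, 1.0, 1.5, 5.2, 9.4, 11.6, 18.4, 22.5, 18.8, 15.7, 13.1, 10.9, 0.0 cfs; ΣQ_DR = 128.1 cfs, peak = 22.5 cfs.
Runoff depth d = ΣQ_DR·Δt / A = 128.1 × 5400 / (0.372 mi²) = 0.8004 in.
The 1-inch UH is the DRH scaled by (1 in)/d, so U_p = 22.5 × 1/0.8004 = 28.1 cfs.

U_p ≈ 28.1 cfs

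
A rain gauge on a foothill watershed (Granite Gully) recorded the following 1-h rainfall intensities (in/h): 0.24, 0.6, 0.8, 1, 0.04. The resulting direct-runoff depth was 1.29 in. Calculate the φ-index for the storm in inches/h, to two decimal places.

φ ≈ 0.37 in/h

Only the 3 blocks with intensity above φ contribute runoff: 0.6, 0.8, 1 in/h.
Σ(I−φ)·Δt = d  ⇒  (0.6+0.8+1 − 3φ)·1 = 1.29
φ = (2.400 − 1.29/1) / 3 = 0.37 in/h.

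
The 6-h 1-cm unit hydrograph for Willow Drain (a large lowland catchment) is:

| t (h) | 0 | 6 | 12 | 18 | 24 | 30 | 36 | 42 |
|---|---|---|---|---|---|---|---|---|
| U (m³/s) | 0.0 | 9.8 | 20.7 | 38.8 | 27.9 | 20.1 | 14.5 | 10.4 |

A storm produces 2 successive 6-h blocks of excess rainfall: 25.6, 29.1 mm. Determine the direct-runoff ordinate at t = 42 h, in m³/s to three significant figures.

By discrete convolution, Q_j = Σ (P_i / 10 mm) · U_{j−i}.
At t = 42 h (j=7): Q = (25.6/10)·10.4 + (29.1/10)·14.5 = 68.8 m³/s.

Q ≈ 68.8 m³/s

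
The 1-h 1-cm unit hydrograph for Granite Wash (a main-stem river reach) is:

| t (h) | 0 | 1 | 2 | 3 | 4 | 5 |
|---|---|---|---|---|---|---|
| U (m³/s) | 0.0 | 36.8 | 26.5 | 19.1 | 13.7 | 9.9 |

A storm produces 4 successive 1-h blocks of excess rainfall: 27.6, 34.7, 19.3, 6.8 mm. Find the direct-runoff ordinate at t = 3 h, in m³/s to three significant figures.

Q ≈ 216 m³/s

By discrete convolution, Q_j = Σ (P_i / 10 mm) · U_{j−i}.
At t = 3 h (j=3): Q = (27.6/10)·19.1 + (34.7/10)·26.5 + (19.3/10)·36.8 + (6.8/10)·0.0 = 216 m³/s.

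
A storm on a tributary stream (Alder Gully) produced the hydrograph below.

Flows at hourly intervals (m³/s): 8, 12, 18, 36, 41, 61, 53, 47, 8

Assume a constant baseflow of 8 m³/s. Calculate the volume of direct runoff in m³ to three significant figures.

V ≈ 7.63 × 10^5 m³

Direct-runoff ordinates (Q − Q_b): 0.0, 4.0, 10.0, 28.0, 33.0, 53.0, 45.0, 39.0, 0.0 m³/s.
ΣQ_DR = 212.0 m³/s.
With Δt = 1 h = 3600 s, V = ΣQ_DR · Δt = 212.0 × 3600 = 7.63 × 10^5 m³.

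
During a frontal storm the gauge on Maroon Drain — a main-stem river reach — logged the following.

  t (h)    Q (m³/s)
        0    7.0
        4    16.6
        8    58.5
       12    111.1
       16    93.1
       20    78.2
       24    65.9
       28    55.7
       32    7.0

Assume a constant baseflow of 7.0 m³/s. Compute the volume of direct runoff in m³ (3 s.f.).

Direct-runoff ordinates (Q − Q_b): 0.0, 9.6, 51.5, 104.1, 86.1, 71.2, 58.9, 48.7, 0.0 m³/s.
ΣQ_DR = 430.1 m³/s.
With Δt = 4 h = 14400 s, V = ΣQ_DR · Δt = 430.1 × 14400 = 6.19 × 10^6 m³.

V ≈ 6.19 × 10^6 m³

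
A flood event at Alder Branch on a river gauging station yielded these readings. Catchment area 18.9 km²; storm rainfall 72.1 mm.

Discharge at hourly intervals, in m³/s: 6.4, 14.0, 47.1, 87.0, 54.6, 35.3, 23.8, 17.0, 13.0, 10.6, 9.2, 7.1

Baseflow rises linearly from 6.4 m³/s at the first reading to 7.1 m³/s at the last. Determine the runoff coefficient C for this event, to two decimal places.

ΣQ_DR = 244.1 m³/s; V = ΣQ_DR·Δt = 8.788 × 10^5 m³.
Runoff depth d = V / A = 46.50 mm.
C = d / P = 46.50 / 72.1 = 0.64.

C ≈ 0.64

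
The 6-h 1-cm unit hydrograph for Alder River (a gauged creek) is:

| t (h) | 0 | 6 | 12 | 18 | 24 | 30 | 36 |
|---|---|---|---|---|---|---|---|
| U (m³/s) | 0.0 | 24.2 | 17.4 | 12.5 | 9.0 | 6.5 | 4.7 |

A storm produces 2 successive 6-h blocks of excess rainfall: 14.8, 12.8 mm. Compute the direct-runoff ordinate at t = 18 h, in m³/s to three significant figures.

Q ≈ 40.8 m³/s

By discrete convolution, Q_j = Σ (P_i / 10 mm) · U_{j−i}.
At t = 18 h (j=3): Q = (14.8/10)·12.5 + (12.8/10)·17.4 = 40.8 m³/s.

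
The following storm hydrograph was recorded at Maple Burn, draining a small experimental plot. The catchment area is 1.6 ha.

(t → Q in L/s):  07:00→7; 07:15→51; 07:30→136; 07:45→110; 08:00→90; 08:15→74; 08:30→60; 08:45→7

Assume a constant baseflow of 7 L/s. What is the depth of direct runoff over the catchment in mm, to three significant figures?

d ≈ 26.9 mm

Direct runoff: 0.0, 44.0, 129.0, 103.0, 83.0, 67.0, 53.0, 0.0 L/s; ΣQ_DR = 479.0 L/s.
V = ΣQ_DR · Δt = 479.0 × 900 s = 4.311 × 10^5 L.
Over A = 1.6 ha, depth = V / A = 26.9 mm.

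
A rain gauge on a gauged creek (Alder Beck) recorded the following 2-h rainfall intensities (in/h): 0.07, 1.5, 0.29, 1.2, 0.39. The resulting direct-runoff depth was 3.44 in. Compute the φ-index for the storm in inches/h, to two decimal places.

Only the 2 blocks with intensity above φ contribute runoff: 1.5, 1.2 in/h.
Σ(I−φ)·Δt = d  ⇒  (1.5+1.2 − 2φ)·2 = 3.44
φ = (2.700 − 3.44/2) / 2 = 0.49 in/h.

φ ≈ 0.49 in/h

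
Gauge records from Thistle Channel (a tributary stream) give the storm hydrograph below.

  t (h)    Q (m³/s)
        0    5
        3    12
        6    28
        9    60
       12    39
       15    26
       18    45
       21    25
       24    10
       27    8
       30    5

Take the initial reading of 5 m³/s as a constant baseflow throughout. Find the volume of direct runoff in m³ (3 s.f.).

V ≈ 2.25 × 10^6 m³

Direct-runoff ordinates (Q − Q_b): 0.0, 7.0, 23.0, 55.0, 34.0, 21.0, 40.0, 20.0, 5.0, 3.0, 0.0 m³/s.
ΣQ_DR = 208.0 m³/s.
With Δt = 3 h = 10800 s, V = ΣQ_DR · Δt = 208.0 × 10800 = 2.25 × 10^6 m³.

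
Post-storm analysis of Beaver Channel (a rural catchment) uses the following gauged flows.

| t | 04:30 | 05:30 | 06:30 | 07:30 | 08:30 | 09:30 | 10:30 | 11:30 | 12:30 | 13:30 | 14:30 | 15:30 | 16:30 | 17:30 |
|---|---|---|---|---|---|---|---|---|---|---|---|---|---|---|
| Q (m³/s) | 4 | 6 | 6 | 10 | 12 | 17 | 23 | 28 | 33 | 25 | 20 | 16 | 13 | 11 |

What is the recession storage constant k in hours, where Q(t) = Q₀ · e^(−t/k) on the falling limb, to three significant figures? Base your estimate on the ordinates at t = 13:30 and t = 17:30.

On the falling limb, Q drops from 25 to 11 m³/s between t = 13:30 and t = 17:30 (Δt = 4 h).
k = −Δt / ln(Q₂/Q₁) = −4 / ln(11/25) = 4.87 h.

k ≈ 4.87 h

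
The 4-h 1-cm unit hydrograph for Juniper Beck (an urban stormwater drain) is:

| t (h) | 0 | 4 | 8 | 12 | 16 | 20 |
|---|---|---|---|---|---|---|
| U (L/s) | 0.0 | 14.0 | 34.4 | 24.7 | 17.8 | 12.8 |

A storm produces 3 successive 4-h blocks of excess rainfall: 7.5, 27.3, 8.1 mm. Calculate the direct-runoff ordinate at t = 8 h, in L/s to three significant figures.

By discrete convolution, Q_j = Σ (P_i / 10 mm) · U_{j−i}.
At t = 8 h (j=2): Q = (7.5/10)·34.4 + (27.3/10)·14.0 + (8.1/10)·0.0 = 64.0 L/s.

Q ≈ 64.0 L/s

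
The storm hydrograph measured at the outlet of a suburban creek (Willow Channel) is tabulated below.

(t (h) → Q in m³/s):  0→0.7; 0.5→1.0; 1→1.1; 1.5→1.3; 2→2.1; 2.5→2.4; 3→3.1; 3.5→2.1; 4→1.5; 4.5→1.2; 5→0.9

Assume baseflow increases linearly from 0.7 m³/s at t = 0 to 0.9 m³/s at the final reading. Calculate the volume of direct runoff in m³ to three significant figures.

Direct-runoff ordinates (Q − Q_b): 0.00, 0.28, 0.36, 0.54, 1.32, 1.60, 2.28, 1.26, 0.64, 0.32, 0.00 m³/s.
ΣQ_DR = 8.600 m³/s.
With Δt = 0.5 h = 1800 s, V = ΣQ_DR · Δt = 8.600 × 1800 = 15500 m³.

V ≈ 15500 m³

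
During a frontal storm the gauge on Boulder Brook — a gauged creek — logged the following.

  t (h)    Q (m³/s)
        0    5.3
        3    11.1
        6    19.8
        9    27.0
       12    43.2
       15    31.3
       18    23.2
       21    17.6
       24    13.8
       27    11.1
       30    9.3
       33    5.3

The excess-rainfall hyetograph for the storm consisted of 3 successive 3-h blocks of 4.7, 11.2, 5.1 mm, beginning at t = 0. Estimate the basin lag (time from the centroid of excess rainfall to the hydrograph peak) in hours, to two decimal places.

t_L ≈ 7.44 h

Centroid of excess rainfall: t_c = Σ P_i·t̄_i / ΣP_i = 4.5571 h (block centres at 1.5, 4.5, 7.5 h).
Hydrograph peak occurs at t = 12 h, so basin lag t_L = 12 − 4.5571 = 7.44 h.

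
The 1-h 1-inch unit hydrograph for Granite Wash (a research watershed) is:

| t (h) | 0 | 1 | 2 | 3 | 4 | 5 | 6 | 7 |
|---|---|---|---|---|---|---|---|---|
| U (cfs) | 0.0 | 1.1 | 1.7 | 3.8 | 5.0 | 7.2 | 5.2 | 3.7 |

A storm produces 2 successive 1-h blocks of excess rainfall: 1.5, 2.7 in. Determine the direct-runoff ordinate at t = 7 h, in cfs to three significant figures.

Q ≈ 19.6 cfs

By discrete convolution, Q_j = Σ (P_i / 1 in) · U_{j−i}.
At t = 7 h (j=7): Q = (1.5/1)·3.7 + (2.7/1)·5.2 = 19.6 cfs.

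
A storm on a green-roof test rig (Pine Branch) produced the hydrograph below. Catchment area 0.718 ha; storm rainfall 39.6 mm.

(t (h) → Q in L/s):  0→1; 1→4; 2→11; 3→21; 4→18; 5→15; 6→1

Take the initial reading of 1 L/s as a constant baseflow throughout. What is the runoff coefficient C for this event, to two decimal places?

C ≈ 0.81

ΣQ_DR = 64.00 L/s; V = ΣQ_DR·Δt = 2.304 × 10^5 L.
Runoff depth d = V / A = 32.09 mm.
C = d / P = 32.09 / 39.6 = 0.81.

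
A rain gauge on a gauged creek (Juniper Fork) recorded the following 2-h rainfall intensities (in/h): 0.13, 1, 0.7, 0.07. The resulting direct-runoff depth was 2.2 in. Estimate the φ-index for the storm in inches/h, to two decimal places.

φ ≈ 0.30 in/h

Only the 2 blocks with intensity above φ contribute runoff: 1, 0.7 in/h.
Σ(I−φ)·Δt = d  ⇒  (1+0.7 − 2φ)·2 = 2.2
φ = (1.700 − 2.2/2) / 2 = 0.30 in/h.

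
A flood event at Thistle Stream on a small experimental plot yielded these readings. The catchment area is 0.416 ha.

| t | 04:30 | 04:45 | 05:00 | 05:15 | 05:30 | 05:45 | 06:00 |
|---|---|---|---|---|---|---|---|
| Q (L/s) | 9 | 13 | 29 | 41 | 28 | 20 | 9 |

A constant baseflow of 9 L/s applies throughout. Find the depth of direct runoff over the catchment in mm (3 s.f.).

Direct runoff: 0.0, 4.0, 20.0, 32.0, 19.0, 11.0, 0.0 L/s; ΣQ_DR = 86.00 L/s.
V = ΣQ_DR · Δt = 86.00 × 900 s = 77400 L.
Over A = 0.416 ha, depth = V / A = 18.6 mm.

d ≈ 18.6 mm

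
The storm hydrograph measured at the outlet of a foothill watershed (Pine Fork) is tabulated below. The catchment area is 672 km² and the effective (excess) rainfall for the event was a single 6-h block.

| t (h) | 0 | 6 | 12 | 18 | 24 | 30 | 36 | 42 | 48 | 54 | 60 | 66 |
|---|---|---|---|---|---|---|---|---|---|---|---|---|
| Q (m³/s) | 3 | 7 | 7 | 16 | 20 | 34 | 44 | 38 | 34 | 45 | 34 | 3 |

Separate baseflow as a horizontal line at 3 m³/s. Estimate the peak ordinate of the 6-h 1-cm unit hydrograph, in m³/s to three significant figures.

Direct runoff: 0.0, 4.0, 4.0, 13.0, 17.0, 31.0, 41.0, 35.0, 31.0, 42.0, 31.0, 0.0 m³/s; ΣQ_DR = 249.0 m³/s, peak = 42.0 m³/s.
Runoff depth d = ΣQ_DR·Δt / A = 249.0 × 21600 / (672 km²) = 8.004 mm.
The 1-cm UH is the DRH scaled by (10 mm)/d, so U_p = 42.0 × 10/8.004 = 52.5 m³/s.

U_p ≈ 52.5 m³/s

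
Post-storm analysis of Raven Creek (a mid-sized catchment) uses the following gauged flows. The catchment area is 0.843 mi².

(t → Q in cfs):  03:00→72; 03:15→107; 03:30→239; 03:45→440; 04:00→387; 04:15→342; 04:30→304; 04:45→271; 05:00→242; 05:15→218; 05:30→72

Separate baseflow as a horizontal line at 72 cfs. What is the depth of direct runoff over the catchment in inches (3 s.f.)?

Direct runoff: 0.0, 35.0, 167.0, 368.0, 315.0, 270.0, 232.0, 199.0, 170.0, 146.0, 0.0 cfs; ΣQ_DR = 1902 cfs.
V = ΣQ_DR · Δt = 1902 × 900 s = 1.712 × 10^6 ft³.
Over A = 0.843 mi², depth = V / A = 0.874 in.

d ≈ 0.874 in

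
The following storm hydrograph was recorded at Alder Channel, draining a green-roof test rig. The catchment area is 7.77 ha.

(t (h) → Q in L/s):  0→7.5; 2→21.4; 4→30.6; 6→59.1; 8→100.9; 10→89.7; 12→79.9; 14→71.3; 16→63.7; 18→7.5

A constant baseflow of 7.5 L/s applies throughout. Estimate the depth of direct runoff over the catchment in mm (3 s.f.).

Direct runoff: 0.0, 13.9, 23.1, 51.6, 93.4, 82.2, 72.4, 63.8, 56.2, 0.0 L/s; ΣQ_DR = 456.6 L/s.
V = ΣQ_DR · Δt = 456.6 × 7200 s = 3.288 × 10^6 L.
Over A = 7.77 ha, depth = V / A = 42.3 mm.

d ≈ 42.3 mm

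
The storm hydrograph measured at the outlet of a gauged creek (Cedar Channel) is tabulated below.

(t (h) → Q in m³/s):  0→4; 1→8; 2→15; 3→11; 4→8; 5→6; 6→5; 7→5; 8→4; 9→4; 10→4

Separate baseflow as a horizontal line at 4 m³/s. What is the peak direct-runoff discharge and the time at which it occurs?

Q_p = 11.0 m³/s at t = 2 h

Subtracting baseflow gives direct-runoff ordinates: 0.0, 4.0, 11.0, 7.0, 4.0, 2.0, 1.0, 1.0, 0.0, 0.0, 0.0 m³/s.
The maximum is 11.0 m³/s, occurring at the reading for t = 2 h.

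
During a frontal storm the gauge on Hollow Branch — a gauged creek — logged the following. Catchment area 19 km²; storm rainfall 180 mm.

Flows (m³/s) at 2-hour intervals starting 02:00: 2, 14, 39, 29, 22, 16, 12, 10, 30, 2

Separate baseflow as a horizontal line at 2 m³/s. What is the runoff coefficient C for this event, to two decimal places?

ΣQ_DR = 156.0 m³/s; V = ΣQ_DR·Δt = 1.123 × 10^6 m³.
Runoff depth d = V / A = 59.12 mm.
C = d / P = 59.12 / 180 = 0.33.

C ≈ 0.33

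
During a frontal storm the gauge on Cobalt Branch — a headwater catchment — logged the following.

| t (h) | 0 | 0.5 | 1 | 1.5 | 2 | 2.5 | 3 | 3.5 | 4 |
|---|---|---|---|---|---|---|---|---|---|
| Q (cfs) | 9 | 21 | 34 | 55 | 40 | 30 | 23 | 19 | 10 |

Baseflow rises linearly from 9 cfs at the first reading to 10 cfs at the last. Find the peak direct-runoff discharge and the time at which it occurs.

Subtracting baseflow gives direct-runoff ordinates: 0.00, 11.88, 24.75, 45.62, 30.50, 20.38, 13.25, 9.12, 0.00 cfs.
The maximum is 45.62 cfs, occurring at the reading for t = 1.5 h.

Q_p = 45.62 cfs at t = 1.5 h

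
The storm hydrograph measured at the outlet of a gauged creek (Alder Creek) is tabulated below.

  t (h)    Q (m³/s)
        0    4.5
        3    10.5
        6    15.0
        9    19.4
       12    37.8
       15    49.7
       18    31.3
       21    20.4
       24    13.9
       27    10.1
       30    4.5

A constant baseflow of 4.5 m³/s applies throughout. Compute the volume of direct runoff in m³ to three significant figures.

Direct-runoff ordinates (Q − Q_b): 0.0, 6.0, 10.5, 14.9, 33.3, 45.2, 26.8, 15.9, 9.4, 5.6, 0.0 m³/s.
ΣQ_DR = 167.6 m³/s.
With Δt = 3 h = 10800 s, V = ΣQ_DR · Δt = 167.6 × 10800 = 1.81 × 10^6 m³.

V ≈ 1.81 × 10^6 m³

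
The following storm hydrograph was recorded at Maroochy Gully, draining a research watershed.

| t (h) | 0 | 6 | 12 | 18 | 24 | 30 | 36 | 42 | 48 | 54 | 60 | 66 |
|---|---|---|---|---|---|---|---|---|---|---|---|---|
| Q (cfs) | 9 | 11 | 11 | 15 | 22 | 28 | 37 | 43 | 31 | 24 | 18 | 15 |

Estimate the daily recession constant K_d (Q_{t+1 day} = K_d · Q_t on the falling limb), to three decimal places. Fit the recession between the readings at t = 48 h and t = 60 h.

Between t = 48 h and t = 60 h the flow falls from 31 to 18 cfs over 2×6 h = 12 h.
Per-interval ratio K = (18/31)^(1/2) = 0.7620; K_d = K^(24/6) = 0.337.

K_d ≈ 0.337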